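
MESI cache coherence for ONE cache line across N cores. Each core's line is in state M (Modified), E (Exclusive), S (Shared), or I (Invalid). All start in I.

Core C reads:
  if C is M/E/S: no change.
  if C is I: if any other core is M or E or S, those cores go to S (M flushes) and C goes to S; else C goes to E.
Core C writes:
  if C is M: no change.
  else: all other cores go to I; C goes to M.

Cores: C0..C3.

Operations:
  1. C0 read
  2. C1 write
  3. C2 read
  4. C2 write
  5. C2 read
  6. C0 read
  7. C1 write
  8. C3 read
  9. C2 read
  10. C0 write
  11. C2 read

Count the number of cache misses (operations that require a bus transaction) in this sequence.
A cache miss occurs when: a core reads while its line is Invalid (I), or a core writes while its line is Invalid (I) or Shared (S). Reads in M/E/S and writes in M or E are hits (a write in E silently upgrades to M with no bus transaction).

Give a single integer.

Op 1: C0 read [C0 read from I: no other sharers -> C0=E (exclusive)] -> [E,I,I,I] [MISS #1: read from I]
Op 2: C1 write [C1 write: invalidate ['C0=E'] -> C1=M] -> [I,M,I,I] [MISS #2: write from I]
Op 3: C2 read [C2 read from I: others=['C1=M'] -> C2=S, others downsized to S] -> [I,S,S,I] [MISS #3: read from I]
Op 4: C2 write [C2 write: invalidate ['C1=S'] -> C2=M] -> [I,I,M,I] [MISS #4: write from S]
Op 5: C2 read [C2 read: already in M, no change] -> [I,I,M,I] [hit: read from M]
Op 6: C0 read [C0 read from I: others=['C2=M'] -> C0=S, others downsized to S] -> [S,I,S,I] [MISS #5: read from I]
Op 7: C1 write [C1 write: invalidate ['C0=S', 'C2=S'] -> C1=M] -> [I,M,I,I] [MISS #6: write from I]
Op 8: C3 read [C3 read from I: others=['C1=M'] -> C3=S, others downsized to S] -> [I,S,I,S] [MISS #7: read from I]
Op 9: C2 read [C2 read from I: others=['C1=S', 'C3=S'] -> C2=S, others downsized to S] -> [I,S,S,S] [MISS #8: read from I]
Op 10: C0 write [C0 write: invalidate ['C1=S', 'C2=S', 'C3=S'] -> C0=M] -> [M,I,I,I] [MISS #9: write from I]
Op 11: C2 read [C2 read from I: others=['C0=M'] -> C2=S, others downsized to S] -> [S,I,S,I] [MISS #10: read from I]

Answer: 10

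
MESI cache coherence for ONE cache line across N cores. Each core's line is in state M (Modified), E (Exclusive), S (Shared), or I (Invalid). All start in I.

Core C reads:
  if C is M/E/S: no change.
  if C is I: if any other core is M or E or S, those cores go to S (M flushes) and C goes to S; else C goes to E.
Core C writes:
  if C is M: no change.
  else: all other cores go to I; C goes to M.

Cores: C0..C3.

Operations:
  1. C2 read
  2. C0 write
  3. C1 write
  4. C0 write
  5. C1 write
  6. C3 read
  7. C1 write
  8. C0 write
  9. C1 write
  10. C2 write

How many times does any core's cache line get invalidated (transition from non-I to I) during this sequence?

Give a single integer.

Op 1: C2 read [C2 read from I: no other sharers -> C2=E (exclusive)] -> [I,I,E,I] (invalidations this op: 0; running total: 0)
Op 2: C0 write [C0 write: invalidate ['C2=E'] -> C0=M] -> [M,I,I,I] (invalidations this op: 1; running total: 1)
Op 3: C1 write [C1 write: invalidate ['C0=M'] -> C1=M] -> [I,M,I,I] (invalidations this op: 1; running total: 2)
Op 4: C0 write [C0 write: invalidate ['C1=M'] -> C0=M] -> [M,I,I,I] (invalidations this op: 1; running total: 3)
Op 5: C1 write [C1 write: invalidate ['C0=M'] -> C1=M] -> [I,M,I,I] (invalidations this op: 1; running total: 4)
Op 6: C3 read [C3 read from I: others=['C1=M'] -> C3=S, others downsized to S] -> [I,S,I,S] (invalidations this op: 0; running total: 4)
Op 7: C1 write [C1 write: invalidate ['C3=S'] -> C1=M] -> [I,M,I,I] (invalidations this op: 1; running total: 5)
Op 8: C0 write [C0 write: invalidate ['C1=M'] -> C0=M] -> [M,I,I,I] (invalidations this op: 1; running total: 6)
Op 9: C1 write [C1 write: invalidate ['C0=M'] -> C1=M] -> [I,M,I,I] (invalidations this op: 1; running total: 7)
Op 10: C2 write [C2 write: invalidate ['C1=M'] -> C2=M] -> [I,I,M,I] (invalidations this op: 1; running total: 8)

Answer: 8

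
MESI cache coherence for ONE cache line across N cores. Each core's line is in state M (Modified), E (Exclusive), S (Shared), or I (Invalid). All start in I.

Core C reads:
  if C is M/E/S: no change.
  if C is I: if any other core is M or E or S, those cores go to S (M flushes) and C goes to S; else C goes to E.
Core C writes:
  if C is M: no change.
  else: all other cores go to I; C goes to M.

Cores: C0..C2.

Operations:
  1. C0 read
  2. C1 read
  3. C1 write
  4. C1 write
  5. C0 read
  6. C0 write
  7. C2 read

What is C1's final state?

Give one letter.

Answer: I

Derivation:
Op 1: C0 read [C0 read from I: no other sharers -> C0=E (exclusive)] -> [E,I,I]
Op 2: C1 read [C1 read from I: others=['C0=E'] -> C1=S, others downsized to S] -> [S,S,I]
Op 3: C1 write [C1 write: invalidate ['C0=S'] -> C1=M] -> [I,M,I]
Op 4: C1 write [C1 write: already M (modified), no change] -> [I,M,I]
Op 5: C0 read [C0 read from I: others=['C1=M'] -> C0=S, others downsized to S] -> [S,S,I]
Op 6: C0 write [C0 write: invalidate ['C1=S'] -> C0=M] -> [M,I,I]
Op 7: C2 read [C2 read from I: others=['C0=M'] -> C2=S, others downsized to S] -> [S,I,S]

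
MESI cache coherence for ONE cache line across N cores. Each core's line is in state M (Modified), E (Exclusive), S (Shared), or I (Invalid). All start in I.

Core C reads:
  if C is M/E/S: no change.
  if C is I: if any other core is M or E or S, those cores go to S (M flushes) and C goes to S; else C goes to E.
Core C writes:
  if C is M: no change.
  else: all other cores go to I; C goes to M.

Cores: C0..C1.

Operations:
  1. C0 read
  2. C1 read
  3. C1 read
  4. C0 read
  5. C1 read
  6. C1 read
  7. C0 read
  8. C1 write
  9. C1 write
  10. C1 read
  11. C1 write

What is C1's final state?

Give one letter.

Answer: M

Derivation:
Op 1: C0 read [C0 read from I: no other sharers -> C0=E (exclusive)] -> [E,I]
Op 2: C1 read [C1 read from I: others=['C0=E'] -> C1=S, others downsized to S] -> [S,S]
Op 3: C1 read [C1 read: already in S, no change] -> [S,S]
Op 4: C0 read [C0 read: already in S, no change] -> [S,S]
Op 5: C1 read [C1 read: already in S, no change] -> [S,S]
Op 6: C1 read [C1 read: already in S, no change] -> [S,S]
Op 7: C0 read [C0 read: already in S, no change] -> [S,S]
Op 8: C1 write [C1 write: invalidate ['C0=S'] -> C1=M] -> [I,M]
Op 9: C1 write [C1 write: already M (modified), no change] -> [I,M]
Op 10: C1 read [C1 read: already in M, no change] -> [I,M]
Op 11: C1 write [C1 write: already M (modified), no change] -> [I,M]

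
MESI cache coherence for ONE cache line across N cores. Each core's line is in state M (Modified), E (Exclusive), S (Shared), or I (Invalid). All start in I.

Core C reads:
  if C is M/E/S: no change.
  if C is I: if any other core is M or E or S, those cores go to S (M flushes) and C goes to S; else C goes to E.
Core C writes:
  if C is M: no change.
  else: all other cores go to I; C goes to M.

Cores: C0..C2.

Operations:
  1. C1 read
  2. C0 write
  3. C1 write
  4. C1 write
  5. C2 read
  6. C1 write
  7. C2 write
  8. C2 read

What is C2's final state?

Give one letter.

Answer: M

Derivation:
Op 1: C1 read [C1 read from I: no other sharers -> C1=E (exclusive)] -> [I,E,I]
Op 2: C0 write [C0 write: invalidate ['C1=E'] -> C0=M] -> [M,I,I]
Op 3: C1 write [C1 write: invalidate ['C0=M'] -> C1=M] -> [I,M,I]
Op 4: C1 write [C1 write: already M (modified), no change] -> [I,M,I]
Op 5: C2 read [C2 read from I: others=['C1=M'] -> C2=S, others downsized to S] -> [I,S,S]
Op 6: C1 write [C1 write: invalidate ['C2=S'] -> C1=M] -> [I,M,I]
Op 7: C2 write [C2 write: invalidate ['C1=M'] -> C2=M] -> [I,I,M]
Op 8: C2 read [C2 read: already in M, no change] -> [I,I,M]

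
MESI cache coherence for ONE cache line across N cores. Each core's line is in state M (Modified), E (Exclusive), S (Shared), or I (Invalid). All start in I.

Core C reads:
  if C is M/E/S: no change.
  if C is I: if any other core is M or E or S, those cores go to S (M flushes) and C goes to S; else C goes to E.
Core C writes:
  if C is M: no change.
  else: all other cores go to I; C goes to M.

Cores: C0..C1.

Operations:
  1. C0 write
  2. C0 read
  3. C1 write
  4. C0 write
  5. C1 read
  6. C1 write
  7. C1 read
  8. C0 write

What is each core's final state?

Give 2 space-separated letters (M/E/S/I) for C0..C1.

Answer: M I

Derivation:
Op 1: C0 write [C0 write: invalidate none -> C0=M] -> [M,I]
Op 2: C0 read [C0 read: already in M, no change] -> [M,I]
Op 3: C1 write [C1 write: invalidate ['C0=M'] -> C1=M] -> [I,M]
Op 4: C0 write [C0 write: invalidate ['C1=M'] -> C0=M] -> [M,I]
Op 5: C1 read [C1 read from I: others=['C0=M'] -> C1=S, others downsized to S] -> [S,S]
Op 6: C1 write [C1 write: invalidate ['C0=S'] -> C1=M] -> [I,M]
Op 7: C1 read [C1 read: already in M, no change] -> [I,M]
Op 8: C0 write [C0 write: invalidate ['C1=M'] -> C0=M] -> [M,I]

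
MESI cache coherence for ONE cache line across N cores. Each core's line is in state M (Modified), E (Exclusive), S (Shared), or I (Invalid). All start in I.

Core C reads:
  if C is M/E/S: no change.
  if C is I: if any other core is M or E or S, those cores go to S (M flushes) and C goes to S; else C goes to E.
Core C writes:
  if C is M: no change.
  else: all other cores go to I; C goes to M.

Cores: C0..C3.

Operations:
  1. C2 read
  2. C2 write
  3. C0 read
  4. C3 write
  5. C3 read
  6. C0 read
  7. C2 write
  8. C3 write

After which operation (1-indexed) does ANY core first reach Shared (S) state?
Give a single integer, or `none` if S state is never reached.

Op 1: C2 read [C2 read from I: no other sharers -> C2=E (exclusive)] -> [I,I,E,I]
Op 2: C2 write [C2 write: invalidate none -> C2=M] -> [I,I,M,I]
Op 3: C0 read [C0 read from I: others=['C2=M'] -> C0=S, others downsized to S] -> [S,I,S,I]
  -> First S state at op 3; remaining ops need not be traced.

Answer: 3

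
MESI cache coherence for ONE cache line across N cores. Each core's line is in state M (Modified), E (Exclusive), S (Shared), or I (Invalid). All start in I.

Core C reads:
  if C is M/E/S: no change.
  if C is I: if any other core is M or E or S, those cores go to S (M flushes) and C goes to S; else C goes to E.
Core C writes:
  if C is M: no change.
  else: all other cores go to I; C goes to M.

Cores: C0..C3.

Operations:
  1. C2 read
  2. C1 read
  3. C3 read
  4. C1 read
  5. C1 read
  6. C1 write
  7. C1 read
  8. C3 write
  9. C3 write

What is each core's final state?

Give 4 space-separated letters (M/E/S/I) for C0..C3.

Op 1: C2 read [C2 read from I: no other sharers -> C2=E (exclusive)] -> [I,I,E,I]
Op 2: C1 read [C1 read from I: others=['C2=E'] -> C1=S, others downsized to S] -> [I,S,S,I]
Op 3: C3 read [C3 read from I: others=['C1=S', 'C2=S'] -> C3=S, others downsized to S] -> [I,S,S,S]
Op 4: C1 read [C1 read: already in S, no change] -> [I,S,S,S]
Op 5: C1 read [C1 read: already in S, no change] -> [I,S,S,S]
Op 6: C1 write [C1 write: invalidate ['C2=S', 'C3=S'] -> C1=M] -> [I,M,I,I]
Op 7: C1 read [C1 read: already in M, no change] -> [I,M,I,I]
Op 8: C3 write [C3 write: invalidate ['C1=M'] -> C3=M] -> [I,I,I,M]
Op 9: C3 write [C3 write: already M (modified), no change] -> [I,I,I,M]

Answer: I I I M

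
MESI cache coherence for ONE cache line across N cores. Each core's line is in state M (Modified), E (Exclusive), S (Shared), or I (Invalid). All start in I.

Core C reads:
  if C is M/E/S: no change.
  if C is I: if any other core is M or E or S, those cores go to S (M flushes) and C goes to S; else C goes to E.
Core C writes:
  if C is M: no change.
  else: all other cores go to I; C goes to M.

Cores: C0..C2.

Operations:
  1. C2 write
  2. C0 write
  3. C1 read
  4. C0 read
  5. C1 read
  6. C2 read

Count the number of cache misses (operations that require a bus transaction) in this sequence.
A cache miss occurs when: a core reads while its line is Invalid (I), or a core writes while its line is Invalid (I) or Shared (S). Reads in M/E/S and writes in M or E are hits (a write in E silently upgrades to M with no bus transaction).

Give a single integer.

Op 1: C2 write [C2 write: invalidate none -> C2=M] -> [I,I,M] [MISS #1: write from I]
Op 2: C0 write [C0 write: invalidate ['C2=M'] -> C0=M] -> [M,I,I] [MISS #2: write from I]
Op 3: C1 read [C1 read from I: others=['C0=M'] -> C1=S, others downsized to S] -> [S,S,I] [MISS #3: read from I]
Op 4: C0 read [C0 read: already in S, no change] -> [S,S,I] [hit: read from S]
Op 5: C1 read [C1 read: already in S, no change] -> [S,S,I] [hit: read from S]
Op 6: C2 read [C2 read from I: others=['C0=S', 'C1=S'] -> C2=S, others downsized to S] -> [S,S,S] [MISS #4: read from I]

Answer: 4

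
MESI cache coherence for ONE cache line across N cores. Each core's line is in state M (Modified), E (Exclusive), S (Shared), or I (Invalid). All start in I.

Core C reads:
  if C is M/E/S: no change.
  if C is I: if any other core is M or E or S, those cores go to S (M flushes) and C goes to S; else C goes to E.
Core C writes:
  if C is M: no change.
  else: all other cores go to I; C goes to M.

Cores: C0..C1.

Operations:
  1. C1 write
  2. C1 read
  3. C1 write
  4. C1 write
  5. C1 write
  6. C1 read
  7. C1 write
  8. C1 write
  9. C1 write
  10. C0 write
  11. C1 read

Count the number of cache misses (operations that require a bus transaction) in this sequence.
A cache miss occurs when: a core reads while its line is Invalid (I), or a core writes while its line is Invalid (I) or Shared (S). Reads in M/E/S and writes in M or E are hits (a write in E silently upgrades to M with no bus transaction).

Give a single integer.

Answer: 3

Derivation:
Op 1: C1 write [C1 write: invalidate none -> C1=M] -> [I,M] [MISS #1: write from I]
Op 2: C1 read [C1 read: already in M, no change] -> [I,M] [hit: read from M]
Op 3: C1 write [C1 write: already M (modified), no change] -> [I,M] [hit: write from M]
Op 4: C1 write [C1 write: already M (modified), no change] -> [I,M] [hit: write from M]
Op 5: C1 write [C1 write: already M (modified), no change] -> [I,M] [hit: write from M]
Op 6: C1 read [C1 read: already in M, no change] -> [I,M] [hit: read from M]
Op 7: C1 write [C1 write: already M (modified), no change] -> [I,M] [hit: write from M]
Op 8: C1 write [C1 write: already M (modified), no change] -> [I,M] [hit: write from M]
Op 9: C1 write [C1 write: already M (modified), no change] -> [I,M] [hit: write from M]
Op 10: C0 write [C0 write: invalidate ['C1=M'] -> C0=M] -> [M,I] [MISS #2: write from I]
Op 11: C1 read [C1 read from I: others=['C0=M'] -> C1=S, others downsized to S] -> [S,S] [MISS #3: read from I]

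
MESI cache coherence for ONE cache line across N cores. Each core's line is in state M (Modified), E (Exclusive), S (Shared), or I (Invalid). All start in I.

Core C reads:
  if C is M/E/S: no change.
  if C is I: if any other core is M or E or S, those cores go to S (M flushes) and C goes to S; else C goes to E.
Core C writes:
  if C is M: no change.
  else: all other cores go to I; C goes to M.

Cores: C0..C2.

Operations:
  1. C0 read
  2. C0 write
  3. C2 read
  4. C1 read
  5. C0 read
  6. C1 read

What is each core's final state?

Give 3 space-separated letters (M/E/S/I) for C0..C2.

Op 1: C0 read [C0 read from I: no other sharers -> C0=E (exclusive)] -> [E,I,I]
Op 2: C0 write [C0 write: invalidate none -> C0=M] -> [M,I,I]
Op 3: C2 read [C2 read from I: others=['C0=M'] -> C2=S, others downsized to S] -> [S,I,S]
Op 4: C1 read [C1 read from I: others=['C0=S', 'C2=S'] -> C1=S, others downsized to S] -> [S,S,S]
Op 5: C0 read [C0 read: already in S, no change] -> [S,S,S]
Op 6: C1 read [C1 read: already in S, no change] -> [S,S,S]

Answer: S S S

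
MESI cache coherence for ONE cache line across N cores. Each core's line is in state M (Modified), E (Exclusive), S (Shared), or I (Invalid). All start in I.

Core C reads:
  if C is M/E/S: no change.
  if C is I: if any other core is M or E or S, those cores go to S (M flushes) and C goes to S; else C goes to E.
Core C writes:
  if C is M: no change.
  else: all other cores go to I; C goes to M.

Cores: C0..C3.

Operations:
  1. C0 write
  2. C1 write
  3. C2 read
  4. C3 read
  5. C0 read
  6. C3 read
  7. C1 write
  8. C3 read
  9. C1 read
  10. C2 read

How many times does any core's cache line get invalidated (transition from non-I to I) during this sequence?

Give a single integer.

Answer: 4

Derivation:
Op 1: C0 write [C0 write: invalidate none -> C0=M] -> [M,I,I,I] (invalidations this op: 0; running total: 0)
Op 2: C1 write [C1 write: invalidate ['C0=M'] -> C1=M] -> [I,M,I,I] (invalidations this op: 1; running total: 1)
Op 3: C2 read [C2 read from I: others=['C1=M'] -> C2=S, others downsized to S] -> [I,S,S,I] (invalidations this op: 0; running total: 1)
Op 4: C3 read [C3 read from I: others=['C1=S', 'C2=S'] -> C3=S, others downsized to S] -> [I,S,S,S] (invalidations this op: 0; running total: 1)
Op 5: C0 read [C0 read from I: others=['C1=S', 'C2=S', 'C3=S'] -> C0=S, others downsized to S] -> [S,S,S,S] (invalidations this op: 0; running total: 1)
Op 6: C3 read [C3 read: already in S, no change] -> [S,S,S,S] (invalidations this op: 0; running total: 1)
Op 7: C1 write [C1 write: invalidate ['C0=S', 'C2=S', 'C3=S'] -> C1=M] -> [I,M,I,I] (invalidations this op: 3; running total: 4)
Op 8: C3 read [C3 read from I: others=['C1=M'] -> C3=S, others downsized to S] -> [I,S,I,S] (invalidations this op: 0; running total: 4)
Op 9: C1 read [C1 read: already in S, no change] -> [I,S,I,S] (invalidations this op: 0; running total: 4)
Op 10: C2 read [C2 read from I: others=['C1=S', 'C3=S'] -> C2=S, others downsized to S] -> [I,S,S,S] (invalidations this op: 0; running total: 4)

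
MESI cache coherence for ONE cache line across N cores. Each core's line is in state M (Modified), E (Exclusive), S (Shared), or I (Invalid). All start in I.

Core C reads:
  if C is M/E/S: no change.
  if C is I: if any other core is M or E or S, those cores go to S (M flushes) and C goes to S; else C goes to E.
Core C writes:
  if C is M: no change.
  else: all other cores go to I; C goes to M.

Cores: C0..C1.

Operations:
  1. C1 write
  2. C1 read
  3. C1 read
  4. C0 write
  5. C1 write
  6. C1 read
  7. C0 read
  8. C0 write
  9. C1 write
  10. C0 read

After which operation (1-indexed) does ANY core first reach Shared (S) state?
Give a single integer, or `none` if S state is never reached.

Answer: 7

Derivation:
Op 1: C1 write [C1 write: invalidate none -> C1=M] -> [I,M]
Op 2: C1 read [C1 read: already in M, no change] -> [I,M]
Op 3: C1 read [C1 read: already in M, no change] -> [I,M]
Op 4: C0 write [C0 write: invalidate ['C1=M'] -> C0=M] -> [M,I]
Op 5: C1 write [C1 write: invalidate ['C0=M'] -> C1=M] -> [I,M]
Op 6: C1 read [C1 read: already in M, no change] -> [I,M]
Op 7: C0 read [C0 read from I: others=['C1=M'] -> C0=S, others downsized to S] -> [S,S]
  -> First S state at op 7; remaining ops need not be traced.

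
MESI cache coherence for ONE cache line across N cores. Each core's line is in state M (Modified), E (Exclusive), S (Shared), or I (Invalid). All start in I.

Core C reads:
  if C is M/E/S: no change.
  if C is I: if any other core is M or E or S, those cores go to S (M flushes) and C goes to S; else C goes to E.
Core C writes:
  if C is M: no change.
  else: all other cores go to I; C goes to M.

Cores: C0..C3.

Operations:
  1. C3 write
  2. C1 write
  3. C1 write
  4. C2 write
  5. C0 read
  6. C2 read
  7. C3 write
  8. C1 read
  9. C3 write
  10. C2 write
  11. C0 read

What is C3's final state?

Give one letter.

Op 1: C3 write [C3 write: invalidate none -> C3=M] -> [I,I,I,M]
Op 2: C1 write [C1 write: invalidate ['C3=M'] -> C1=M] -> [I,M,I,I]
Op 3: C1 write [C1 write: already M (modified), no change] -> [I,M,I,I]
Op 4: C2 write [C2 write: invalidate ['C1=M'] -> C2=M] -> [I,I,M,I]
Op 5: C0 read [C0 read from I: others=['C2=M'] -> C0=S, others downsized to S] -> [S,I,S,I]
Op 6: C2 read [C2 read: already in S, no change] -> [S,I,S,I]
Op 7: C3 write [C3 write: invalidate ['C0=S', 'C2=S'] -> C3=M] -> [I,I,I,M]
Op 8: C1 read [C1 read from I: others=['C3=M'] -> C1=S, others downsized to S] -> [I,S,I,S]
Op 9: C3 write [C3 write: invalidate ['C1=S'] -> C3=M] -> [I,I,I,M]
Op 10: C2 write [C2 write: invalidate ['C3=M'] -> C2=M] -> [I,I,M,I]
Op 11: C0 read [C0 read from I: others=['C2=M'] -> C0=S, others downsized to S] -> [S,I,S,I]

Answer: I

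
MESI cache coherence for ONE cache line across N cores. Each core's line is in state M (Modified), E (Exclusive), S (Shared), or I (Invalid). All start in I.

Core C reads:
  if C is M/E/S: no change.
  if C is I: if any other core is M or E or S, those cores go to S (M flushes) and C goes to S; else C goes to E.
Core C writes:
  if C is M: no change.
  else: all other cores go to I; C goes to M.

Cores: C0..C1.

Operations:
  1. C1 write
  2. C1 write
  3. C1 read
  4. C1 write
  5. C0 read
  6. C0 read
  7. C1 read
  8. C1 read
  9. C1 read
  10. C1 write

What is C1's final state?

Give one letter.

Answer: M

Derivation:
Op 1: C1 write [C1 write: invalidate none -> C1=M] -> [I,M]
Op 2: C1 write [C1 write: already M (modified), no change] -> [I,M]
Op 3: C1 read [C1 read: already in M, no change] -> [I,M]
Op 4: C1 write [C1 write: already M (modified), no change] -> [I,M]
Op 5: C0 read [C0 read from I: others=['C1=M'] -> C0=S, others downsized to S] -> [S,S]
Op 6: C0 read [C0 read: already in S, no change] -> [S,S]
Op 7: C1 read [C1 read: already in S, no change] -> [S,S]
Op 8: C1 read [C1 read: already in S, no change] -> [S,S]
Op 9: C1 read [C1 read: already in S, no change] -> [S,S]
Op 10: C1 write [C1 write: invalidate ['C0=S'] -> C1=M] -> [I,M]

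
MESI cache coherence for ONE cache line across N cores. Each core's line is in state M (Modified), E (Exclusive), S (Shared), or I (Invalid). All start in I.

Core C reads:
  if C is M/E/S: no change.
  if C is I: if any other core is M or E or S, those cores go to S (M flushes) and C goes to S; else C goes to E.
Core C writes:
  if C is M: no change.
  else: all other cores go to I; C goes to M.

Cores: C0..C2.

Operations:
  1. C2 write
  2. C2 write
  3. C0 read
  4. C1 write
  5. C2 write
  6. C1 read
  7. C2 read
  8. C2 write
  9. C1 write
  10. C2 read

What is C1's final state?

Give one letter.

Op 1: C2 write [C2 write: invalidate none -> C2=M] -> [I,I,M]
Op 2: C2 write [C2 write: already M (modified), no change] -> [I,I,M]
Op 3: C0 read [C0 read from I: others=['C2=M'] -> C0=S, others downsized to S] -> [S,I,S]
Op 4: C1 write [C1 write: invalidate ['C0=S', 'C2=S'] -> C1=M] -> [I,M,I]
Op 5: C2 write [C2 write: invalidate ['C1=M'] -> C2=M] -> [I,I,M]
Op 6: C1 read [C1 read from I: others=['C2=M'] -> C1=S, others downsized to S] -> [I,S,S]
Op 7: C2 read [C2 read: already in S, no change] -> [I,S,S]
Op 8: C2 write [C2 write: invalidate ['C1=S'] -> C2=M] -> [I,I,M]
Op 9: C1 write [C1 write: invalidate ['C2=M'] -> C1=M] -> [I,M,I]
Op 10: C2 read [C2 read from I: others=['C1=M'] -> C2=S, others downsized to S] -> [I,S,S]

Answer: S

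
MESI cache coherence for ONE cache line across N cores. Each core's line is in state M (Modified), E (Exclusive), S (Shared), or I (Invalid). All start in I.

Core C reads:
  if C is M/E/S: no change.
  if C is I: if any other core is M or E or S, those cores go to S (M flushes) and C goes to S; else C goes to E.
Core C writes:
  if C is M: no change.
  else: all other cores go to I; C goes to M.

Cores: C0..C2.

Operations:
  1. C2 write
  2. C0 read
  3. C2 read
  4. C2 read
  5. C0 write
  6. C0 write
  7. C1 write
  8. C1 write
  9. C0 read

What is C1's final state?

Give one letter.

Answer: S

Derivation:
Op 1: C2 write [C2 write: invalidate none -> C2=M] -> [I,I,M]
Op 2: C0 read [C0 read from I: others=['C2=M'] -> C0=S, others downsized to S] -> [S,I,S]
Op 3: C2 read [C2 read: already in S, no change] -> [S,I,S]
Op 4: C2 read [C2 read: already in S, no change] -> [S,I,S]
Op 5: C0 write [C0 write: invalidate ['C2=S'] -> C0=M] -> [M,I,I]
Op 6: C0 write [C0 write: already M (modified), no change] -> [M,I,I]
Op 7: C1 write [C1 write: invalidate ['C0=M'] -> C1=M] -> [I,M,I]
Op 8: C1 write [C1 write: already M (modified), no change] -> [I,M,I]
Op 9: C0 read [C0 read from I: others=['C1=M'] -> C0=S, others downsized to S] -> [S,S,I]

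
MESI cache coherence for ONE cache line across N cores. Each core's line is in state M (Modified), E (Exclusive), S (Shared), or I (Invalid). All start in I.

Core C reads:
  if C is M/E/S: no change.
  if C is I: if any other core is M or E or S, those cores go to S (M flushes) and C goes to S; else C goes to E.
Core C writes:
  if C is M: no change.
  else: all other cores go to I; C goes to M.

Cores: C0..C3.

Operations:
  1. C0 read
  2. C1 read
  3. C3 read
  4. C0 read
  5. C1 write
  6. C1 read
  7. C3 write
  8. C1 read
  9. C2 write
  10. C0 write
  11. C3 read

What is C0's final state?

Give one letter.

Answer: S

Derivation:
Op 1: C0 read [C0 read from I: no other sharers -> C0=E (exclusive)] -> [E,I,I,I]
Op 2: C1 read [C1 read from I: others=['C0=E'] -> C1=S, others downsized to S] -> [S,S,I,I]
Op 3: C3 read [C3 read from I: others=['C0=S', 'C1=S'] -> C3=S, others downsized to S] -> [S,S,I,S]
Op 4: C0 read [C0 read: already in S, no change] -> [S,S,I,S]
Op 5: C1 write [C1 write: invalidate ['C0=S', 'C3=S'] -> C1=M] -> [I,M,I,I]
Op 6: C1 read [C1 read: already in M, no change] -> [I,M,I,I]
Op 7: C3 write [C3 write: invalidate ['C1=M'] -> C3=M] -> [I,I,I,M]
Op 8: C1 read [C1 read from I: others=['C3=M'] -> C1=S, others downsized to S] -> [I,S,I,S]
Op 9: C2 write [C2 write: invalidate ['C1=S', 'C3=S'] -> C2=M] -> [I,I,M,I]
Op 10: C0 write [C0 write: invalidate ['C2=M'] -> C0=M] -> [M,I,I,I]
Op 11: C3 read [C3 read from I: others=['C0=M'] -> C3=S, others downsized to S] -> [S,I,I,S]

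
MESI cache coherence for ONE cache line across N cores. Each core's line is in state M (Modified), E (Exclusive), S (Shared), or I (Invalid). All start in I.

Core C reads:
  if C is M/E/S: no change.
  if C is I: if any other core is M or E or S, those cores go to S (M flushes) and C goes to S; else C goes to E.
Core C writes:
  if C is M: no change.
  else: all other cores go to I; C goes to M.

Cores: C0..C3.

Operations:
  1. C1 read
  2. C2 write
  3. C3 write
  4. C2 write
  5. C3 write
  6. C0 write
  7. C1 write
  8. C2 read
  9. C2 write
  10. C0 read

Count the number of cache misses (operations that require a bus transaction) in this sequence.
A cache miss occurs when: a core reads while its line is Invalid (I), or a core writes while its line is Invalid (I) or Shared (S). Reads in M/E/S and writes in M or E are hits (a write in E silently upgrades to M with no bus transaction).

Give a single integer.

Answer: 10

Derivation:
Op 1: C1 read [C1 read from I: no other sharers -> C1=E (exclusive)] -> [I,E,I,I] [MISS #1: read from I]
Op 2: C2 write [C2 write: invalidate ['C1=E'] -> C2=M] -> [I,I,M,I] [MISS #2: write from I]
Op 3: C3 write [C3 write: invalidate ['C2=M'] -> C3=M] -> [I,I,I,M] [MISS #3: write from I]
Op 4: C2 write [C2 write: invalidate ['C3=M'] -> C2=M] -> [I,I,M,I] [MISS #4: write from I]
Op 5: C3 write [C3 write: invalidate ['C2=M'] -> C3=M] -> [I,I,I,M] [MISS #5: write from I]
Op 6: C0 write [C0 write: invalidate ['C3=M'] -> C0=M] -> [M,I,I,I] [MISS #6: write from I]
Op 7: C1 write [C1 write: invalidate ['C0=M'] -> C1=M] -> [I,M,I,I] [MISS #7: write from I]
Op 8: C2 read [C2 read from I: others=['C1=M'] -> C2=S, others downsized to S] -> [I,S,S,I] [MISS #8: read from I]
Op 9: C2 write [C2 write: invalidate ['C1=S'] -> C2=M] -> [I,I,M,I] [MISS #9: write from S]
Op 10: C0 read [C0 read from I: others=['C2=M'] -> C0=S, others downsized to S] -> [S,I,S,I] [MISS #10: read from I]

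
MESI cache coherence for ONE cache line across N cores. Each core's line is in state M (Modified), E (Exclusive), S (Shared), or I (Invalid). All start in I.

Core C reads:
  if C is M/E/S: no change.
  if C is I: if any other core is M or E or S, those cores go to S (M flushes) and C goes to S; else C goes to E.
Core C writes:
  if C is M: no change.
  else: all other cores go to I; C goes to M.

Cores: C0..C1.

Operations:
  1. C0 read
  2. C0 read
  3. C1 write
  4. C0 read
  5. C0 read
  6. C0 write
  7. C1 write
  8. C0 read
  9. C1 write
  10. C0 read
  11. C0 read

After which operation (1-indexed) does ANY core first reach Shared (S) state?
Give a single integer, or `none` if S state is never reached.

Answer: 4

Derivation:
Op 1: C0 read [C0 read from I: no other sharers -> C0=E (exclusive)] -> [E,I]
Op 2: C0 read [C0 read: already in E, no change] -> [E,I]
Op 3: C1 write [C1 write: invalidate ['C0=E'] -> C1=M] -> [I,M]
Op 4: C0 read [C0 read from I: others=['C1=M'] -> C0=S, others downsized to S] -> [S,S]
  -> First S state at op 4; remaining ops need not be traced.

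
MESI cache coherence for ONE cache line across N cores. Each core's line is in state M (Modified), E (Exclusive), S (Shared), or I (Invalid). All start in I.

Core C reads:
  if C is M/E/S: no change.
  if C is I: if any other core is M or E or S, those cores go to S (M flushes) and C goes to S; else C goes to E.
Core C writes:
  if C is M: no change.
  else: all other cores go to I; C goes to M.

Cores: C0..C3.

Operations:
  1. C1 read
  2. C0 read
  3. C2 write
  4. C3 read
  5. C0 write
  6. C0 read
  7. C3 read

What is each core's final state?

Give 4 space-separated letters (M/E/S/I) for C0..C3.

Answer: S I I S

Derivation:
Op 1: C1 read [C1 read from I: no other sharers -> C1=E (exclusive)] -> [I,E,I,I]
Op 2: C0 read [C0 read from I: others=['C1=E'] -> C0=S, others downsized to S] -> [S,S,I,I]
Op 3: C2 write [C2 write: invalidate ['C0=S', 'C1=S'] -> C2=M] -> [I,I,M,I]
Op 4: C3 read [C3 read from I: others=['C2=M'] -> C3=S, others downsized to S] -> [I,I,S,S]
Op 5: C0 write [C0 write: invalidate ['C2=S', 'C3=S'] -> C0=M] -> [M,I,I,I]
Op 6: C0 read [C0 read: already in M, no change] -> [M,I,I,I]
Op 7: C3 read [C3 read from I: others=['C0=M'] -> C3=S, others downsized to S] -> [S,I,I,S]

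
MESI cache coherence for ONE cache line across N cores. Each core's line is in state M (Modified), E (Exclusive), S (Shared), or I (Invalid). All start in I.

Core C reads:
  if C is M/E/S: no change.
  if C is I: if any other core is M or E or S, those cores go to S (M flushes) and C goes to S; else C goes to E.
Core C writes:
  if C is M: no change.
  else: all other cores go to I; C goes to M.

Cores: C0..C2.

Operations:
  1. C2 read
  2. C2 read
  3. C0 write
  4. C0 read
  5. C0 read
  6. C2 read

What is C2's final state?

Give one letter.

Answer: S

Derivation:
Op 1: C2 read [C2 read from I: no other sharers -> C2=E (exclusive)] -> [I,I,E]
Op 2: C2 read [C2 read: already in E, no change] -> [I,I,E]
Op 3: C0 write [C0 write: invalidate ['C2=E'] -> C0=M] -> [M,I,I]
Op 4: C0 read [C0 read: already in M, no change] -> [M,I,I]
Op 5: C0 read [C0 read: already in M, no change] -> [M,I,I]
Op 6: C2 read [C2 read from I: others=['C0=M'] -> C2=S, others downsized to S] -> [S,I,S]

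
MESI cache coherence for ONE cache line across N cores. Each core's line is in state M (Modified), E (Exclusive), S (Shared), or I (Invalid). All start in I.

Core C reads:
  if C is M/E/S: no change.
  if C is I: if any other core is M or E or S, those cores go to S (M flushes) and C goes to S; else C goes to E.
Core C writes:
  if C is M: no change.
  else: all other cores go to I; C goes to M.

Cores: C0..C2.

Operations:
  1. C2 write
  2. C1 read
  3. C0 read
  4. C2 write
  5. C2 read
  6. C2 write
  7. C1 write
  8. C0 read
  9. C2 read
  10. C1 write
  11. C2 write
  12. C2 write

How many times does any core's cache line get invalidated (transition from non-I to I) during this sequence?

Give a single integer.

Answer: 6

Derivation:
Op 1: C2 write [C2 write: invalidate none -> C2=M] -> [I,I,M] (invalidations this op: 0; running total: 0)
Op 2: C1 read [C1 read from I: others=['C2=M'] -> C1=S, others downsized to S] -> [I,S,S] (invalidations this op: 0; running total: 0)
Op 3: C0 read [C0 read from I: others=['C1=S', 'C2=S'] -> C0=S, others downsized to S] -> [S,S,S] (invalidations this op: 0; running total: 0)
Op 4: C2 write [C2 write: invalidate ['C0=S', 'C1=S'] -> C2=M] -> [I,I,M] (invalidations this op: 2; running total: 2)
Op 5: C2 read [C2 read: already in M, no change] -> [I,I,M] (invalidations this op: 0; running total: 2)
Op 6: C2 write [C2 write: already M (modified), no change] -> [I,I,M] (invalidations this op: 0; running total: 2)
Op 7: C1 write [C1 write: invalidate ['C2=M'] -> C1=M] -> [I,M,I] (invalidations this op: 1; running total: 3)
Op 8: C0 read [C0 read from I: others=['C1=M'] -> C0=S, others downsized to S] -> [S,S,I] (invalidations this op: 0; running total: 3)
Op 9: C2 read [C2 read from I: others=['C0=S', 'C1=S'] -> C2=S, others downsized to S] -> [S,S,S] (invalidations this op: 0; running total: 3)
Op 10: C1 write [C1 write: invalidate ['C0=S', 'C2=S'] -> C1=M] -> [I,M,I] (invalidations this op: 2; running total: 5)
Op 11: C2 write [C2 write: invalidate ['C1=M'] -> C2=M] -> [I,I,M] (invalidations this op: 1; running total: 6)
Op 12: C2 write [C2 write: already M (modified), no change] -> [I,I,M] (invalidations this op: 0; running total: 6)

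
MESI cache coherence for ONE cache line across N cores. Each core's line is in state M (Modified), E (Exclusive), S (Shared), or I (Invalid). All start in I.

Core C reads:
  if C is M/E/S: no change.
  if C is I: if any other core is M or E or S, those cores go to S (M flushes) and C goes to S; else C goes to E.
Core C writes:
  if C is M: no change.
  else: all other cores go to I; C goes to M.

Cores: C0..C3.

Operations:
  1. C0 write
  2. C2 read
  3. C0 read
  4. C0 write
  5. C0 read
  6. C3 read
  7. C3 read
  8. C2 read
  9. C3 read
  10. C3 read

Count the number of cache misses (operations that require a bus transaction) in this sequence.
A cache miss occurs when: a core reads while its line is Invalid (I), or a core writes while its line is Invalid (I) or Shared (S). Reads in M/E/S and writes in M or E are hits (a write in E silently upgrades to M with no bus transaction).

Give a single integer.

Answer: 5

Derivation:
Op 1: C0 write [C0 write: invalidate none -> C0=M] -> [M,I,I,I] [MISS #1: write from I]
Op 2: C2 read [C2 read from I: others=['C0=M'] -> C2=S, others downsized to S] -> [S,I,S,I] [MISS #2: read from I]
Op 3: C0 read [C0 read: already in S, no change] -> [S,I,S,I] [hit: read from S]
Op 4: C0 write [C0 write: invalidate ['C2=S'] -> C0=M] -> [M,I,I,I] [MISS #3: write from S]
Op 5: C0 read [C0 read: already in M, no change] -> [M,I,I,I] [hit: read from M]
Op 6: C3 read [C3 read from I: others=['C0=M'] -> C3=S, others downsized to S] -> [S,I,I,S] [MISS #4: read from I]
Op 7: C3 read [C3 read: already in S, no change] -> [S,I,I,S] [hit: read from S]
Op 8: C2 read [C2 read from I: others=['C0=S', 'C3=S'] -> C2=S, others downsized to S] -> [S,I,S,S] [MISS #5: read from I]
Op 9: C3 read [C3 read: already in S, no change] -> [S,I,S,S] [hit: read from S]
Op 10: C3 read [C3 read: already in S, no change] -> [S,I,S,S] [hit: read from S]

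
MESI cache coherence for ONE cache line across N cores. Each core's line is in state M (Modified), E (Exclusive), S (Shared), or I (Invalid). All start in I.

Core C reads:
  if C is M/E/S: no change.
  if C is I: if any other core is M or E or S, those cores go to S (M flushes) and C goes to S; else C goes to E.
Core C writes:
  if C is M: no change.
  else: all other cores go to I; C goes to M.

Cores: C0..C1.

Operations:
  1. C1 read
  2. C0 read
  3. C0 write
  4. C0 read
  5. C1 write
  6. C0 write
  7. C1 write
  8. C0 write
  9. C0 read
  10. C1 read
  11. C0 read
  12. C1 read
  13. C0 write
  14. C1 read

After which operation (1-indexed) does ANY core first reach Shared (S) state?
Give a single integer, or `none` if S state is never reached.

Answer: 2

Derivation:
Op 1: C1 read [C1 read from I: no other sharers -> C1=E (exclusive)] -> [I,E]
Op 2: C0 read [C0 read from I: others=['C1=E'] -> C0=S, others downsized to S] -> [S,S]
  -> First S state at op 2; remaining ops need not be traced.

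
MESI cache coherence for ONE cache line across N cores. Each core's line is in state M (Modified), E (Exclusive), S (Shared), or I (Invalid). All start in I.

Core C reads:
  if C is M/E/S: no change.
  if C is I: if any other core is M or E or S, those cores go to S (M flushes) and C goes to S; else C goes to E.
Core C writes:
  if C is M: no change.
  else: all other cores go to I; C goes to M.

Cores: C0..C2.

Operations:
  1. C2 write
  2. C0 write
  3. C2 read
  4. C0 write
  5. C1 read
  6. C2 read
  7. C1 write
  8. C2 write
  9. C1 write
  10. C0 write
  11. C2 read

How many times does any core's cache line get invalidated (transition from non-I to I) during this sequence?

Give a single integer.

Answer: 7

Derivation:
Op 1: C2 write [C2 write: invalidate none -> C2=M] -> [I,I,M] (invalidations this op: 0; running total: 0)
Op 2: C0 write [C0 write: invalidate ['C2=M'] -> C0=M] -> [M,I,I] (invalidations this op: 1; running total: 1)
Op 3: C2 read [C2 read from I: others=['C0=M'] -> C2=S, others downsized to S] -> [S,I,S] (invalidations this op: 0; running total: 1)
Op 4: C0 write [C0 write: invalidate ['C2=S'] -> C0=M] -> [M,I,I] (invalidations this op: 1; running total: 2)
Op 5: C1 read [C1 read from I: others=['C0=M'] -> C1=S, others downsized to S] -> [S,S,I] (invalidations this op: 0; running total: 2)
Op 6: C2 read [C2 read from I: others=['C0=S', 'C1=S'] -> C2=S, others downsized to S] -> [S,S,S] (invalidations this op: 0; running total: 2)
Op 7: C1 write [C1 write: invalidate ['C0=S', 'C2=S'] -> C1=M] -> [I,M,I] (invalidations this op: 2; running total: 4)
Op 8: C2 write [C2 write: invalidate ['C1=M'] -> C2=M] -> [I,I,M] (invalidations this op: 1; running total: 5)
Op 9: C1 write [C1 write: invalidate ['C2=M'] -> C1=M] -> [I,M,I] (invalidations this op: 1; running total: 6)
Op 10: C0 write [C0 write: invalidate ['C1=M'] -> C0=M] -> [M,I,I] (invalidations this op: 1; running total: 7)
Op 11: C2 read [C2 read from I: others=['C0=M'] -> C2=S, others downsized to S] -> [S,I,S] (invalidations this op: 0; running total: 7)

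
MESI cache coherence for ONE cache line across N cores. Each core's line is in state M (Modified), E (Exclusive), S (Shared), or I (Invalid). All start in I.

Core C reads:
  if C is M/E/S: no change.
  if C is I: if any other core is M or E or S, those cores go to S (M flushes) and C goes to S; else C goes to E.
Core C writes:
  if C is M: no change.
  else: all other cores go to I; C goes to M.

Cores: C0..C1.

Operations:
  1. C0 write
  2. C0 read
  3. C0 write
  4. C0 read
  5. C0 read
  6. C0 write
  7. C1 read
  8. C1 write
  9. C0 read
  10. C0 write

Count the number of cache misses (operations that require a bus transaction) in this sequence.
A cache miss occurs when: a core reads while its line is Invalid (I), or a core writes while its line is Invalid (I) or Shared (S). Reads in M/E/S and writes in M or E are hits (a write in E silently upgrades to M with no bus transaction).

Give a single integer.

Op 1: C0 write [C0 write: invalidate none -> C0=M] -> [M,I] [MISS #1: write from I]
Op 2: C0 read [C0 read: already in M, no change] -> [M,I] [hit: read from M]
Op 3: C0 write [C0 write: already M (modified), no change] -> [M,I] [hit: write from M]
Op 4: C0 read [C0 read: already in M, no change] -> [M,I] [hit: read from M]
Op 5: C0 read [C0 read: already in M, no change] -> [M,I] [hit: read from M]
Op 6: C0 write [C0 write: already M (modified), no change] -> [M,I] [hit: write from M]
Op 7: C1 read [C1 read from I: others=['C0=M'] -> C1=S, others downsized to S] -> [S,S] [MISS #2: read from I]
Op 8: C1 write [C1 write: invalidate ['C0=S'] -> C1=M] -> [I,M] [MISS #3: write from S]
Op 9: C0 read [C0 read from I: others=['C1=M'] -> C0=S, others downsized to S] -> [S,S] [MISS #4: read from I]
Op 10: C0 write [C0 write: invalidate ['C1=S'] -> C0=M] -> [M,I] [MISS #5: write from S]

Answer: 5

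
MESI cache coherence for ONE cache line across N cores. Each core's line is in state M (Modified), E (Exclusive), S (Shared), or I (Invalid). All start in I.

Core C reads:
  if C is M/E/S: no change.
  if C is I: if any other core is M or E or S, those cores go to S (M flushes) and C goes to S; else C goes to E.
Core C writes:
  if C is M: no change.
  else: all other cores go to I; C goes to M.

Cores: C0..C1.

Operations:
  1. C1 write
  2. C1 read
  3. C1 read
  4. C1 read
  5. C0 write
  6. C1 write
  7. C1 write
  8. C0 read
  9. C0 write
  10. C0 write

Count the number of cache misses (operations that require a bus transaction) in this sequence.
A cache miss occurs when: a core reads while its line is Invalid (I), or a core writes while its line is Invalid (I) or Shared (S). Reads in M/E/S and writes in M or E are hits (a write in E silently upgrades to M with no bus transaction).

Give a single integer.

Op 1: C1 write [C1 write: invalidate none -> C1=M] -> [I,M] [MISS #1: write from I]
Op 2: C1 read [C1 read: already in M, no change] -> [I,M] [hit: read from M]
Op 3: C1 read [C1 read: already in M, no change] -> [I,M] [hit: read from M]
Op 4: C1 read [C1 read: already in M, no change] -> [I,M] [hit: read from M]
Op 5: C0 write [C0 write: invalidate ['C1=M'] -> C0=M] -> [M,I] [MISS #2: write from I]
Op 6: C1 write [C1 write: invalidate ['C0=M'] -> C1=M] -> [I,M] [MISS #3: write from I]
Op 7: C1 write [C1 write: already M (modified), no change] -> [I,M] [hit: write from M]
Op 8: C0 read [C0 read from I: others=['C1=M'] -> C0=S, others downsized to S] -> [S,S] [MISS #4: read from I]
Op 9: C0 write [C0 write: invalidate ['C1=S'] -> C0=M] -> [M,I] [MISS #5: write from S]
Op 10: C0 write [C0 write: already M (modified), no change] -> [M,I] [hit: write from M]

Answer: 5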